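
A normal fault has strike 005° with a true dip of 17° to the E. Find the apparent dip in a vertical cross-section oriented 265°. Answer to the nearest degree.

The strike is 005° and the section trends 265°; the acute angle between them is β = 80°.
tan(apparent dip) = tan 17° · sin 80° = 0.3011
apparent dip = arctan 0.3011 = 16.76°

17°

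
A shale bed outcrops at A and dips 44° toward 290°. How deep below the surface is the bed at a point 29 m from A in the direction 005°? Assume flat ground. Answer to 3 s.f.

The hole lies 75° from the dip direction, so the down-dip offset is 29 × cos 75° = 7.51 m.
Depth = down-dip offset × tan(dip) = 7.51 × tan 44° = 7.51 × 0.9657
Depth = 7.25 m

7.25 m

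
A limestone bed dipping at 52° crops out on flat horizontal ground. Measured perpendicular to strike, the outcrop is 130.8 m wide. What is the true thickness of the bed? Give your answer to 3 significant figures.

103 m

True thickness t = w · sin(dip) = 130.8 × sin 52°
t = 130.8 × 0.7880 = 103.072 m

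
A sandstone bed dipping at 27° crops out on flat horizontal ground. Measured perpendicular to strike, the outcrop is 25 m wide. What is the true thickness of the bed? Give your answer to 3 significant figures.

11.3 m

True thickness t = w · sin(dip) = 25 × sin 27°
t = 25 × 0.4540 = 11.350 m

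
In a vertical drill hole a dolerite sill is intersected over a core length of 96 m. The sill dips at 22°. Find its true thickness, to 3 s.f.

True thickness t = h · cos(dip) = 96 × cos 22°
t = 96 × 0.9272 = 89.010 m

89.0 m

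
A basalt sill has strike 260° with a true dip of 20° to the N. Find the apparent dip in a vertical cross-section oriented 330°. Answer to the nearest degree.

19°

The section lies 70° from the strike.
tan(apparent dip) = tan 20° · sin 70° = 0.3420
α = arctan(0.3420) = 18.88°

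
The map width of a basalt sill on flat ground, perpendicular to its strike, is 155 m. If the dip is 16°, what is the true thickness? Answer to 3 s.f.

42.7 m

True thickness t = w · sin(dip) = 155 × sin 16°
t = 155 × 0.2756 = 42.724 m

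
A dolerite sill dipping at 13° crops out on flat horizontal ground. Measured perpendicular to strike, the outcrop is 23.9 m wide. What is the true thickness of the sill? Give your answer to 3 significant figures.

5.38 m

True thickness t = w · sin(dip) = 23.9 × sin 13°
t = 23.9 × 0.2250 = 5.376 m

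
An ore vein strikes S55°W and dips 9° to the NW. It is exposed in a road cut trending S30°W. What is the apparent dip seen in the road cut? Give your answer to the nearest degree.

Angle between strike (S55°W) and section (S30°W): β = 25°.
tan(apparent dip) = tan 9° · sin 25° = 0.0669
α = arctan(0.0669) = 3.83°

4°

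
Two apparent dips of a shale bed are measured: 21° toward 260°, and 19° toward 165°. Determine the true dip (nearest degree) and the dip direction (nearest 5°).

Represent each trace as a vector plunging at its apparent dip toward its trend (east-north-up frame): v₁ = (-0.919, -0.162, -0.358), v₂ = (0.245, -0.913, -0.326).
The plane normal is n = v₁ × v₂ ∝ (-0.275, -0.387, 0.879).
Dip δ = arctan(|n_h|/n_z) = arctan(0.474/0.879) = 28.4°.
Dip direction = azimuth of (n_x, n_y) = atan2(-0.275, -0.387) = 215°.

true dip 28°, dip direction 215°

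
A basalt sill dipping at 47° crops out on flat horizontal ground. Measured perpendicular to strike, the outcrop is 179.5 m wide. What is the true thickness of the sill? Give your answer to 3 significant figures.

131 m

True thickness t = w · sin(dip) = 179.5 × sin 47°
t = 179.5 × 0.7314 = 131.278 m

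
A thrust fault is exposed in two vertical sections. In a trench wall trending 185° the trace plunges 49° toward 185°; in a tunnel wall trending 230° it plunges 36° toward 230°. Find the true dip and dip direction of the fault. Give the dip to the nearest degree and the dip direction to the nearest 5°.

true dip 49°, dip direction 180°

The two traces are lines in the plane: v₁ = (sin 185°·cos 49°, cos 185°·cos 49°, −sin 49°), v₂ = (sin 230°·cos 36°, cos 230°·cos 36°, −sin 36°).
n = v₁ × v₂ = (0.008, -0.434, 0.375) (taken with n_z > 0).
tan δ = √(n_x²+n_y²)/n_z = 0.434/0.375, so δ = 49.2°.
The horizontal component of n points toward azimuth atan2(n_x, n_y) = 179°, the dip direction.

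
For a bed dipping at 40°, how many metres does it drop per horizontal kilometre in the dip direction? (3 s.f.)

drop per km = 1000 × tan 40° = 1000 × 0.8391

839 m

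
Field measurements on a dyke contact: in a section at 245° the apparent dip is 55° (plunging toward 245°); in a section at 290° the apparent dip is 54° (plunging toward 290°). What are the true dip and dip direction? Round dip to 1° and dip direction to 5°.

Each apparent-dip line lies in the plane. As unit vectors (x east, y north, z up), v₁ plunges 55°→245° and v₂ plunges 54°→290°.
n = v₁ × v₂ = (-0.361, -0.032, 0.238) (taken with n_z > 0).
True dip = arccos(n_z / |n|) = arccos(0.5498) = 56.6°.
Dip direction = azimuth of (n_x, n_y) = atan2(-0.361, -0.032) = 265°.

true dip 57°, dip direction 265°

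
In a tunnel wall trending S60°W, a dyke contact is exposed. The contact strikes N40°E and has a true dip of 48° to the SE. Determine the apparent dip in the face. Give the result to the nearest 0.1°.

20.8°

The strike is N40°E and the section trends S60°W; the acute angle between them is β = 20°.
tan(apparent dip) = tan 48° · sin 20° = 0.3799
α = arctan(0.3799) = 20.80°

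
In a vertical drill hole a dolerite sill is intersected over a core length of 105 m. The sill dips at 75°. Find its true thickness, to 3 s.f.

27.2 m

True thickness t = h · cos(dip) = 105 × cos 75°
t = 105 × 0.2588 = 27.176 m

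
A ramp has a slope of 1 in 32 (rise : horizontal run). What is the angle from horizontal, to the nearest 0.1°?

1.8°

tan θ = 1/32 = 0.0312
θ = arctan(0.0312) = 1.79°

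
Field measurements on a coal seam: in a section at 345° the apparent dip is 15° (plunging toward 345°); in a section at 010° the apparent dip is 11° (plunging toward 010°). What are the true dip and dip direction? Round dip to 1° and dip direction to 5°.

true dip 16°, dip direction 320°

Represent each trace as a vector plunging at its apparent dip toward its trend (east-north-up frame): v₁ = (-0.250, 0.933, -0.259), v₂ = (0.170, 0.967, -0.191).
n = v₁ × v₂ = (-0.072, 0.092, 0.401) (taken with n_z > 0).
tan δ = √(n_x²+n_y²)/n_z = 0.117/0.401, so δ = 16.2°.
Dip direction = azimuth of (n_x, n_y) = atan2(-0.072, 0.092) = 322°.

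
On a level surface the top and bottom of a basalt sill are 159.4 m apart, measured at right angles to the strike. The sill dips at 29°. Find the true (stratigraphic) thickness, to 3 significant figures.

True thickness t = w · sin(dip) = 159.4 × sin 29°
t = 159.4 × 0.4848 = 77.279 m

77.3 m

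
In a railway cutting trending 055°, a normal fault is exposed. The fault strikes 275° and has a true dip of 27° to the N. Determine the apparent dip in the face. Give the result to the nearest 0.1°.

The strike is 275° and the section trends 055°; the acute angle between them is β = 40°.
tan(apparent dip) = tan 27° · sin 40° = 0.3275
apparent dip = arctan 0.3275 = 18.13°

18.1°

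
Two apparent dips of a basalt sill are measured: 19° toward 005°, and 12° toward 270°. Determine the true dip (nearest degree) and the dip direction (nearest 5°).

true dip 23°, dip direction 330°

Each apparent-dip line lies in the plane. As unit vectors (x east, y north, z up), v₁ plunges 19°→005° and v₂ plunges 12°→270°.
Cross product v₁ × v₂ gives the pole to the plane: n ∝ (-0.196, 0.336, 0.921).
tan δ = √(n_x²+n_y²)/n_z = 0.389/0.921, so δ = 22.9°.
Dip direction = atan2(-0.196, 0.336) = 330° (azimuth of n's horizontal projection).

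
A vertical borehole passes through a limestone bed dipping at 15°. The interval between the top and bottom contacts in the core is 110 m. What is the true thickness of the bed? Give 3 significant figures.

106 m

True thickness t = h · cos(dip) = 110 × cos 15°
t = 110 × 0.9659 = 106.252 m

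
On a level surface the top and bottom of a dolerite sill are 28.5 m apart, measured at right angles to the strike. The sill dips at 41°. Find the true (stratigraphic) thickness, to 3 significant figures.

True thickness t = w · sin(dip) = 28.5 × sin 41°
t = 28.5 × 0.6561 = 18.698 m

18.7 m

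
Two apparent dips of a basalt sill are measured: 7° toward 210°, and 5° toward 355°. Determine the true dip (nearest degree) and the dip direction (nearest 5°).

true dip 19°, dip direction 280°

The two traces are lines in the plane: v₁ = (sin 210°·cos 7°, cos 210°·cos 7°, −sin 7°), v₂ = (sin 355°·cos 5°, cos 355°·cos 5°, −sin 5°).
Cross product v₁ × v₂ gives the pole to the plane: n ∝ (-0.196, 0.033, 0.567).
tan δ = √(n_x²+n_y²)/n_z = 0.199/0.567, so δ = 19.3°.
Dip direction = atan2(-0.196, 0.033) = 279° (azimuth of n's horizontal projection).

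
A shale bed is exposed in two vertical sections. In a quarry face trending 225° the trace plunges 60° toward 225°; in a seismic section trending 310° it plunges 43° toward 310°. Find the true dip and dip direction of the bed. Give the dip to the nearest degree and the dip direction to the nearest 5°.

true dip 62°, dip direction 250°

Each apparent-dip line lies in the plane. As unit vectors (x east, y north, z up), v₁ plunges 60°→225° and v₂ plunges 43°→310°.
Cross product v₁ × v₂ gives the pole to the plane: n ∝ (-0.648, -0.244, 0.364).
True dip = arccos(n_z / |n|) = arccos(0.4655) = 62.3°.
The horizontal component of n points toward azimuth atan2(n_x, n_y) = 249°, the dip direction.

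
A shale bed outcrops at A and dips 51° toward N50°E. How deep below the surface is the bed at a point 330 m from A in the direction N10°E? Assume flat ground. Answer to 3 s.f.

312 m

The hole lies 40° from the dip direction, so the down-dip offset is 330 × cos 40° = 252.79 m.
Depth = down-dip offset × tan(dip) = 252.79 × tan 51° = 252.79 × 1.2349
Depth = 312.18 m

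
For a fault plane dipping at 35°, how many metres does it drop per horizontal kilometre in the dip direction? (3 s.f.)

drop per km = 1000 × tan 35° = 1000 × 0.7002

700 m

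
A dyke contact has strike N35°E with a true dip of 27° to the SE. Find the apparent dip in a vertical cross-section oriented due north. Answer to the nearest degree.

16°

The section lies 35° from the strike.
tan α = tan 27° × sin 35° = 0.5095 × 0.5736 = 0.2923
α = arctan(0.2923) = 16.29°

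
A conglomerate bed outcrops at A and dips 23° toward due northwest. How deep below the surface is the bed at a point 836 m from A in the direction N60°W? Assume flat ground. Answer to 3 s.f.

The hole lies 15° from the dip direction, so the down-dip offset is 836 × cos 15° = 807.51 m.
Depth = down-dip offset × tan(dip) = 807.51 × tan 23° = 807.51 × 0.4245
Depth = 342.77 m

343 m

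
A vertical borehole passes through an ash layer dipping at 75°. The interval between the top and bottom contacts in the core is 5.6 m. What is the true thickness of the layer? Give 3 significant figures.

True thickness t = h · cos(dip) = 5.6 × cos 75°
t = 5.6 × 0.2588 = 1.449 m

1.45 m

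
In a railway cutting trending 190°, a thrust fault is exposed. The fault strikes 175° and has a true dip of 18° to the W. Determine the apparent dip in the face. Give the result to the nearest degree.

5°

The strike is 175° and the section trends 190°; the acute angle between them is β = 15°.
tan α = tan 18° × sin 15° = 0.3249 × 0.2588 = 0.0841
apparent dip = arctan 0.0841 = 4.81°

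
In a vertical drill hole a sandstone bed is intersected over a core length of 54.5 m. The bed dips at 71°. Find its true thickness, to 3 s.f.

True thickness t = h · cos(dip) = 54.5 × cos 71°
t = 54.5 × 0.3256 = 17.743 m

17.7 m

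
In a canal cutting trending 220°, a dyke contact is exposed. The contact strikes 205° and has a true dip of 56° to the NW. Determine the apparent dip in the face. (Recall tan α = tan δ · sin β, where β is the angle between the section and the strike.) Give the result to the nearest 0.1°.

The section lies 15° from the strike.
tan α = tan 56° × sin 15° = 1.4826 × 0.2588 = 0.3837
apparent dip = arctan 0.3837 = 20.99°

21.0°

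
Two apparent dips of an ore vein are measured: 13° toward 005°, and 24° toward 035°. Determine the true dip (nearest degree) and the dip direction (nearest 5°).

The two traces are lines in the plane: v₁ = (sin 5°·cos 13°, cos 5°·cos 13°, −sin 13°), v₂ = (sin 35°·cos 24°, cos 35°·cos 24°, −sin 24°).
The plane normal is n = v₁ × v₂ ∝ (0.226, 0.083, 0.445).
True dip = arccos(n_z / |n|) = arccos(0.8791) = 28.5°.
The horizontal component of n points toward azimuth atan2(n_x, n_y) = 70°, the dip direction.

true dip 28°, dip direction 070°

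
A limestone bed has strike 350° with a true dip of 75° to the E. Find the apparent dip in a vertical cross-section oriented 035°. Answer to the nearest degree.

69°

The section lies 45° from the strike.
tan α = tan 75° × sin 45° = 3.7321 × 0.7071 = 2.6390
α = arctan(2.6390) = 69.25°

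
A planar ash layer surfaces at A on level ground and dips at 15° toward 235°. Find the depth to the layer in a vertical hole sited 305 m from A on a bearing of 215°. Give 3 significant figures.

The hole lies 20° from the dip direction, so the down-dip offset is 305 × cos 20° = 286.61 m.
Depth = down-dip offset × tan(dip) = 286.61 × tan 15° = 286.61 × 0.2679
Depth = 76.80 m

76.8 m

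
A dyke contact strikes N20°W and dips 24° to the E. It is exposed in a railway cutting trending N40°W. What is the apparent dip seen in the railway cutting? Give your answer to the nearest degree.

9°

The strike is N20°W and the section trends N40°W; the acute angle between them is β = 20°.
tan(apparent dip) = tan 24° · sin 20° = 0.1523
apparent dip = arctan 0.1523 = 8.66°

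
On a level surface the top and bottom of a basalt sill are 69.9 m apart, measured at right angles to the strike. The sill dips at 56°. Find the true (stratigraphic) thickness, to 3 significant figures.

57.9 m

True thickness t = w · sin(dip) = 69.9 × sin 56°
t = 69.9 × 0.8290 = 57.950 m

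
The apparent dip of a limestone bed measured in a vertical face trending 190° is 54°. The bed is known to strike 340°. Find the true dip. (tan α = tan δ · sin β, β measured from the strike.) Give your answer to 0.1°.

The section is 30° from the strike.
tan(true dip) = tan 54° / sin 30° = 2.7528
δ = arctan(2.7528) = 70.04°

70.0°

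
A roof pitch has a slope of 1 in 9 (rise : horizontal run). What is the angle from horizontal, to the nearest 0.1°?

6.3°

tan θ = 1/9 = 0.1111
θ = arctan(0.1111) = 6.34°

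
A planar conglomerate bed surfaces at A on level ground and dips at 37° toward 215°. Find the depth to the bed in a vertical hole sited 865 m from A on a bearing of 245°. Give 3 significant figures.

564 m

The hole lies 30° from the dip direction, so the down-dip offset is 865 × cos 30° = 749.11 m.
Depth = down-dip offset × tan(dip) = 749.11 × tan 37° = 749.11 × 0.7536
Depth = 564.50 m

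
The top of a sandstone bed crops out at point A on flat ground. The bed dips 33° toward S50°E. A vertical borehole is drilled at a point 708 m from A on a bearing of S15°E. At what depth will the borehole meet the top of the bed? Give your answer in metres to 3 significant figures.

377 m

The hole lies 35° from the dip direction, so the down-dip offset is 708 × cos 35° = 579.96 m.
Depth = down-dip offset × tan(dip) = 579.96 × tan 33° = 579.96 × 0.6494
Depth = 376.63 m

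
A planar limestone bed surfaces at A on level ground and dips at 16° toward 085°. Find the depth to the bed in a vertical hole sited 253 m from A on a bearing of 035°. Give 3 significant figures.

The hole lies 50° from the dip direction, so the down-dip offset is 253 × cos 50° = 162.63 m.
Depth = down-dip offset × tan(dip) = 162.63 × tan 16° = 162.63 × 0.2867
Depth = 46.63 m

46.6 m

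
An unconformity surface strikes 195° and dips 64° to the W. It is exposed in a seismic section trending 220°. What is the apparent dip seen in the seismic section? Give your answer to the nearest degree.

The strike is 195° and the section trends 220°; the acute angle between them is β = 25°.
tan(apparent dip) = tan 64° · sin 25° = 0.8665
α = arctan(0.8665) = 40.91°

41°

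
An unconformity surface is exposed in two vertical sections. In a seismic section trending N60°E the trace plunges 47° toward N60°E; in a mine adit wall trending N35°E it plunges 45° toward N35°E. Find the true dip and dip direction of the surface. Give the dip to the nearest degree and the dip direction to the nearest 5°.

The two traces are lines in the plane: v₁ = (sin 60°·cos 47°, cos 60°·cos 47°, −sin 47°), v₂ = (sin 35°·cos 45°, cos 35°·cos 45°, −sin 45°).
The plane normal is n = v₁ × v₂ ∝ (0.182, 0.121, 0.204).
Dip δ = arctan(|n_h|/n_z) = arctan(0.219/0.204) = 47.1°.
The horizontal component of n points toward azimuth atan2(n_x, n_y) = 56°, the dip direction.

true dip 47°, dip direction 055°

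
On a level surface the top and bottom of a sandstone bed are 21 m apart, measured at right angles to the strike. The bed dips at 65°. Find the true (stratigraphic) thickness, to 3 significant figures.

True thickness t = w · sin(dip) = 21 × sin 65°
t = 21 × 0.9063 = 19.032 m

19.0 m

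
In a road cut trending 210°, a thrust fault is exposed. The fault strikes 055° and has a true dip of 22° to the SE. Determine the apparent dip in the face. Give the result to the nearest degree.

The strike is 055° and the section trends 210°; the acute angle between them is β = 25°.
tan(apparent dip) = tan 22° · sin 25° = 0.1707
α = arctan(0.1707) = 9.69°

10°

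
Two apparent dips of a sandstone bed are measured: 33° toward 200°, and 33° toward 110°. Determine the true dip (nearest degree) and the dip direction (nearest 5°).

true dip 43°, dip direction 155°

Each apparent-dip line lies in the plane. As unit vectors (x east, y north, z up), v₁ plunges 33°→200° and v₂ plunges 33°→110°.
The plane normal is n = v₁ × v₂ ∝ (0.273, -0.585, 0.703).
Dip δ = arctan(|n_h|/n_z) = arctan(0.646/0.703) = 42.6°.
Dip direction = azimuth of (n_x, n_y) = atan2(0.273, -0.585) = 155°.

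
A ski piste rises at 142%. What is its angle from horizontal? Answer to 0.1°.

54.8°

tan θ = 142/100 = 1.4200
θ = arctan(1.4200) = 54.85°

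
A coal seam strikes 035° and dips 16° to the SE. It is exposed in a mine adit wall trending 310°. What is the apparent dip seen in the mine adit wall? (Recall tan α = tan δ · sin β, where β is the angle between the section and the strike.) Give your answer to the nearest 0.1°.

The strike is 035° and the section trends 310°; the acute angle between them is β = 85°.
tan(apparent dip) = tan 16° · sin 85° = 0.2857
apparent dip = arctan 0.2857 = 15.94°

15.9°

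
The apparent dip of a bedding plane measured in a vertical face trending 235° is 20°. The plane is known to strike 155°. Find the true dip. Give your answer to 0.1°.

β = acute angle between strike 155° and section 235° = 80°.
tan(true dip) = tan 20° / sin 80° = 0.3696
true dip = arctan 0.3696 = 20.28°

20.3°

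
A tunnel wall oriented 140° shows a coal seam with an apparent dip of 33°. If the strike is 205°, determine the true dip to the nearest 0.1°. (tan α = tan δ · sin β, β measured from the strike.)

The section is 65° from the strike.
tan δ = tan α / sin β = tan 33° / sin 65° = 0.6494 / 0.9063 = 0.7165
true dip = arctan 0.7165 = 35.62°

35.6°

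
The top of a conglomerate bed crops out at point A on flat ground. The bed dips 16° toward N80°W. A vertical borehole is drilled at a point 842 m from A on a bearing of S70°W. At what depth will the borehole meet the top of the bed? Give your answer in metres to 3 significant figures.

209 m

The hole lies 30° from the dip direction, so the down-dip offset is 842 × cos 30° = 729.19 m.
Depth = down-dip offset × tan(dip) = 729.19 × tan 16° = 729.19 × 0.2867
Depth = 209.09 m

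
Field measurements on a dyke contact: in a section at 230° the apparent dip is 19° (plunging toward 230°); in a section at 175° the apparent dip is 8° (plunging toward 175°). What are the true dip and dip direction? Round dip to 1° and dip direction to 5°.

The two traces are lines in the plane: v₁ = (sin 230°·cos 19°, cos 230°·cos 19°, −sin 19°), v₂ = (sin 175°·cos 8°, cos 175°·cos 8°, −sin 8°).
The plane normal is n = v₁ × v₂ ∝ (-0.237, -0.129, 0.767).
Dip δ = arctan(|n_h|/n_z) = arctan(0.269/0.767) = 19.4°.
The horizontal component of n points toward azimuth atan2(n_x, n_y) = 241°, the dip direction.

true dip 19°, dip direction 240°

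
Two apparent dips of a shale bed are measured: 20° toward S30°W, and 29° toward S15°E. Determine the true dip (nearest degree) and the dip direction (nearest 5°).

true dip 29°, dip direction 160°

Represent each trace as a vector plunging at its apparent dip toward its trend (east-north-up frame): v₁ = (-0.470, -0.814, -0.342), v₂ = (0.226, -0.845, -0.485).
The plane normal is n = v₁ × v₂ ∝ (0.106, -0.305, 0.581).
Dip δ = arctan(|n_h|/n_z) = arctan(0.323/0.581) = 29.1°.
Dip direction = azimuth of (n_x, n_y) = atan2(0.106, -0.305) = 161°.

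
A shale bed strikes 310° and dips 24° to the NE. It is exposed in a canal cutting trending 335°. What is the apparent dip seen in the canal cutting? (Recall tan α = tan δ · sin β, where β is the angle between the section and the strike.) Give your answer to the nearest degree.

The strike is 310° and the section trends 335°; the acute angle between them is β = 25°.
tan α = tan 24° × sin 25° = 0.4452 × 0.4226 = 0.1882
apparent dip = arctan 0.1882 = 10.66°

11°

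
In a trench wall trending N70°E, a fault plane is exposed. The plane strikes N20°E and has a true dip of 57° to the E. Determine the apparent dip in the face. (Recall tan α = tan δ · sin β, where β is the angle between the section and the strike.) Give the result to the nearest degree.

Angle between strike (N20°E) and section (N70°E): β = 50°.
tan(apparent dip) = tan 57° · sin 50° = 1.1796
apparent dip = arctan 1.1796 = 49.71°

50°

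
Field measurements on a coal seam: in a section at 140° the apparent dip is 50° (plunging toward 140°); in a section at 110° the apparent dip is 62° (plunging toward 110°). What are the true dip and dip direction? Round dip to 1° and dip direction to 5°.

true dip 64°, dip direction 085°

The two traces are lines in the plane: v₁ = (sin 140°·cos 50°, cos 140°·cos 50°, −sin 50°), v₂ = (sin 110°·cos 62°, cos 110°·cos 62°, −sin 62°).
n = v₁ × v₂ = (0.312, 0.027, 0.151) (taken with n_z > 0).
True dip = arccos(n_z / |n|) = arccos(0.4343) = 64.3°.
The horizontal component of n points toward azimuth atan2(n_x, n_y) = 85°, the dip direction.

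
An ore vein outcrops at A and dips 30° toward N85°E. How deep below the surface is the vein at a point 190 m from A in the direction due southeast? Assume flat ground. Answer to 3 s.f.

70.5 m

The hole lies 50° from the dip direction, so the down-dip offset is 190 × cos 50° = 122.13 m.
Depth = down-dip offset × tan(dip) = 122.13 × tan 30° = 122.13 × 0.5774
Depth = 70.51 m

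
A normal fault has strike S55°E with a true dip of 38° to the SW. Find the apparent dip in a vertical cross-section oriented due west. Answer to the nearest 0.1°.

24.1°

The section lies 35° from the strike.
tan(apparent dip) = tan 38° · sin 35° = 0.4481
apparent dip = arctan 0.4481 = 24.14°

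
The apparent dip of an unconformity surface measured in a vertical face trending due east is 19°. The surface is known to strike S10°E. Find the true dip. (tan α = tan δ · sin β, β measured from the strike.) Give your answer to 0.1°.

β = acute angle between strike S10°E and section due east = 80°.
tan δ = tan α / sin β = tan 19° / sin 80° = 0.3443 / 0.9848 = 0.3496
δ = arctan(0.3496) = 19.27°

19.3°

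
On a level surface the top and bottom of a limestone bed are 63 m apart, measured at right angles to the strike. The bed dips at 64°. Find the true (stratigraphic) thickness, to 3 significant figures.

True thickness t = w · sin(dip) = 63 × sin 64°
t = 63 × 0.8988 = 56.624 m

56.6 m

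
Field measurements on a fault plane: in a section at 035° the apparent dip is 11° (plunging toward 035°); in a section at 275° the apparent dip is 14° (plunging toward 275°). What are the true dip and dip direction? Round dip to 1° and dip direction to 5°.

true dip 24°, dip direction 330°

The two traces are lines in the plane: v₁ = (sin 35°·cos 11°, cos 35°·cos 11°, −sin 11°), v₂ = (sin 275°·cos 14°, cos 275°·cos 14°, −sin 14°).
The plane normal is n = v₁ × v₂ ∝ (-0.178, 0.321, 0.825).
tan δ = √(n_x²+n_y²)/n_z = 0.367/0.825, so δ = 24.0°.
The horizontal component of n points toward azimuth atan2(n_x, n_y) = 331°, the dip direction.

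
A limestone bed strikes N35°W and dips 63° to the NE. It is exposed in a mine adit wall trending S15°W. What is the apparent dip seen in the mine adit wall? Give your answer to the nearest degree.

The section lies 50° from the strike.
tan(apparent dip) = tan 63° · sin 50° = 1.5034
α = arctan(1.5034) = 56.37°

56°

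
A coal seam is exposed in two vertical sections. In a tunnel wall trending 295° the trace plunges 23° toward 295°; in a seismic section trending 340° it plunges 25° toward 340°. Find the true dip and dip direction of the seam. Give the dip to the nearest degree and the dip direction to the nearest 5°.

The two traces are lines in the plane: v₁ = (sin 295°·cos 23°, cos 295°·cos 23°, −sin 23°), v₂ = (sin 340°·cos 25°, cos 340°·cos 25°, −sin 25°).
n = v₁ × v₂ = (-0.168, 0.231, 0.590) (taken with n_z > 0).
tan δ = √(n_x²+n_y²)/n_z = 0.286/0.590, so δ = 25.9°.
Dip direction = azimuth of (n_x, n_y) = atan2(-0.168, 0.231) = 324°.

true dip 26°, dip direction 325°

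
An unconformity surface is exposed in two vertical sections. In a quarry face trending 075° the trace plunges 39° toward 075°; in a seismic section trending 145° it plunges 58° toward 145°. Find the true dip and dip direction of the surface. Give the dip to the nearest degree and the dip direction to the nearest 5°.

true dip 58°, dip direction 135°

The two traces are lines in the plane: v₁ = (sin 75°·cos 39°, cos 75°·cos 39°, −sin 39°), v₂ = (sin 145°·cos 58°, cos 145°·cos 58°, −sin 58°).
n = v₁ × v₂ = (0.444, -0.445, 0.387) (taken with n_z > 0).
Dip δ = arctan(|n_h|/n_z) = arctan(0.629/0.387) = 58.4°.
Dip direction = azimuth of (n_x, n_y) = atan2(0.444, -0.445) = 135°.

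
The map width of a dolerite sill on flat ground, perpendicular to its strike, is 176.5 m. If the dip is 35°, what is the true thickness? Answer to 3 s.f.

101 m

True thickness t = w · sin(dip) = 176.5 × sin 35°
t = 176.5 × 0.5736 = 101.236 m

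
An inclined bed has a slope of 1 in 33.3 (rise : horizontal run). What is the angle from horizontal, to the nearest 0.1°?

tan θ = 1/33.3 = 0.0300
θ = arctan(0.0300) = 1.72°

1.7°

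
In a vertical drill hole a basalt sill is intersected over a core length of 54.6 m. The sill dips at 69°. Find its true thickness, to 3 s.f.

19.6 m

True thickness t = h · cos(dip) = 54.6 × cos 69°
t = 54.6 × 0.3584 = 19.567 m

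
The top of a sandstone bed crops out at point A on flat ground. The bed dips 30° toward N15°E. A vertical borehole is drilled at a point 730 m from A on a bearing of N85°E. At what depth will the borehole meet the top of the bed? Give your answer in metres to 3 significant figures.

The hole lies 70° from the dip direction, so the down-dip offset is 730 × cos 70° = 249.67 m.
Depth = down-dip offset × tan(dip) = 249.67 × tan 30° = 249.67 × 0.5774
Depth = 144.15 m

144 m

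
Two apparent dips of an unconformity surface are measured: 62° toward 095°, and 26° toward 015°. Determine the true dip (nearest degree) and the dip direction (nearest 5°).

The two traces are lines in the plane: v₁ = (sin 95°·cos 62°, cos 95°·cos 62°, −sin 62°), v₂ = (sin 15°·cos 26°, cos 15°·cos 26°, −sin 26°).
The plane normal is n = v₁ × v₂ ∝ (0.784, -0.000, 0.416).
tan δ = √(n_x²+n_y²)/n_z = 0.784/0.416, so δ = 62.1°.
Dip direction = atan2(0.784, -0.000) = 90° (azimuth of n's horizontal projection).

true dip 62°, dip direction 090°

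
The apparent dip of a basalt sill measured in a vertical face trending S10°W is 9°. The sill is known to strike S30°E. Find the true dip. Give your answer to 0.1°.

β = acute angle between strike S30°E and section S10°W = 40°.
tan δ = tan α / sin β = tan 9° / sin 40° = 0.1584 / 0.6428 = 0.2464
δ = arctan(0.2464) = 13.84°

13.8°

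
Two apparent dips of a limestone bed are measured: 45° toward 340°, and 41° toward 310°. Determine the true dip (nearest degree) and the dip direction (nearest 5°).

Each apparent-dip line lies in the plane. As unit vectors (x east, y north, z up), v₁ plunges 45°→340° and v₂ plunges 41°→310°.
Cross product v₁ × v₂ gives the pole to the plane: n ∝ (-0.093, 0.250, 0.267).
True dip = arccos(n_z / |n|) = arccos(0.7071) = 45.0°.
The horizontal component of n points toward azimuth atan2(n_x, n_y) = 340°, the dip direction.

true dip 45°, dip direction 340°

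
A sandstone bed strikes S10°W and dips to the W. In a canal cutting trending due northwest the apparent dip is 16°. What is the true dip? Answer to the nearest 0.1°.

19.3°

β = acute angle between strike S10°W and section due northwest = 55°.
tan(true dip) = tan 16° / sin 55° = 0.3501
δ = arctan(0.3501) = 19.29°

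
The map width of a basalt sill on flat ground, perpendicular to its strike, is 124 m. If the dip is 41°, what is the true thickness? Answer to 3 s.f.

True thickness t = w · sin(dip) = 124 × sin 41°
t = 124 × 0.6561 = 81.351 m

81.4 m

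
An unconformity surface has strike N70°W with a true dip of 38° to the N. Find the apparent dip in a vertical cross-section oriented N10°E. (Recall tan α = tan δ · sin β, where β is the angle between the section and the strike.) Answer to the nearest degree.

38°

The section lies 80° from the strike.
tan(apparent dip) = tan 38° · sin 80° = 0.7694
apparent dip = arctan 0.7694 = 37.58°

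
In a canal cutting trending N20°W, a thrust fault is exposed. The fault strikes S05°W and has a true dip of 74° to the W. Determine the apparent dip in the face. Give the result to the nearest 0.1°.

55.8°

The strike is S05°W and the section trends N20°W; the acute angle between them is β = 25°.
tan α = tan 74° × sin 25° = 3.4874 × 0.4226 = 1.4738
α = arctan(1.4738) = 55.84°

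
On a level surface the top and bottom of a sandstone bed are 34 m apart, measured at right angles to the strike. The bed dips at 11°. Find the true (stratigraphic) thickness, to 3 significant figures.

6.49 m

True thickness t = w · sin(dip) = 34 × sin 11°
t = 34 × 0.1908 = 6.488 m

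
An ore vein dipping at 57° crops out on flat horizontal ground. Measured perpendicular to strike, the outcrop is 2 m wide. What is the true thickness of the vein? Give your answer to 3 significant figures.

True thickness t = w · sin(dip) = 2 × sin 57°
t = 2 × 0.8387 = 1.677 m

1.68 m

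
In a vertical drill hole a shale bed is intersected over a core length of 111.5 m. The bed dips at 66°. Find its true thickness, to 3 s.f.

45.4 m

True thickness t = h · cos(dip) = 111.5 × cos 66°
t = 111.5 × 0.4067 = 45.351 m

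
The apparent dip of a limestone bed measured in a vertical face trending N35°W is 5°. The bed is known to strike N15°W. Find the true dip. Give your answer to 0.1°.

14.3°

The section is 20° from the strike.
tan(true dip) = tan 5° / sin 20° = 0.2558
true dip = arctan 0.2558 = 14.35°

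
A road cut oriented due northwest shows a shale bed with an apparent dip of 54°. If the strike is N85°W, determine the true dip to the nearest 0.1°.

65.0°

β = acute angle between strike N85°W and section due northwest = 40°.
tan(true dip) = tan 54° / sin 40° = 2.1413
δ = arctan(2.1413) = 64.97°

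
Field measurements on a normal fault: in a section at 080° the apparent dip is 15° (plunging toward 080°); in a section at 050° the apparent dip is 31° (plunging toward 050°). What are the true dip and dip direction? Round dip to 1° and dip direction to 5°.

Represent each trace as a vector plunging at its apparent dip toward its trend (east-north-up frame): v₁ = (0.951, 0.168, -0.259), v₂ = (0.657, 0.551, -0.515).
n = v₁ × v₂ = (0.056, 0.320, 0.414) (taken with n_z > 0).
True dip = arccos(n_z / |n|) = arccos(0.7867) = 38.1°.
The horizontal component of n points toward azimuth atan2(n_x, n_y) = 10°, the dip direction.

true dip 38°, dip direction 010°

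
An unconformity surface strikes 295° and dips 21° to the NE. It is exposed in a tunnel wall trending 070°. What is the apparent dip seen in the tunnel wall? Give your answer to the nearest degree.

15°

The section lies 45° from the strike.
tan α = tan 21° × sin 45° = 0.3839 × 0.7071 = 0.2714
α = arctan(0.2714) = 15.19°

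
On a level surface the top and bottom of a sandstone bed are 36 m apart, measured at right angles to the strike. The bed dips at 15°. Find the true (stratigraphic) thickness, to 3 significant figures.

True thickness t = w · sin(dip) = 36 × sin 15°
t = 36 × 0.2588 = 9.317 m

9.32 m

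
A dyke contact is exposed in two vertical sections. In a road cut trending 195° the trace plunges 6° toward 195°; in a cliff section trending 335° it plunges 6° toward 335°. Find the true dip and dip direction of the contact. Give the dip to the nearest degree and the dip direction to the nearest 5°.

true dip 17°, dip direction 265°

The two traces are lines in the plane: v₁ = (sin 195°·cos 6°, cos 195°·cos 6°, −sin 6°), v₂ = (sin 335°·cos 6°, cos 335°·cos 6°, −sin 6°).
Cross product v₁ × v₂ gives the pole to the plane: n ∝ (-0.195, -0.017, 0.636).
True dip = arccos(n_z / |n|) = arccos(0.9559) = 17.1°.
Dip direction = azimuth of (n_x, n_y) = atan2(-0.195, -0.017) = 265°.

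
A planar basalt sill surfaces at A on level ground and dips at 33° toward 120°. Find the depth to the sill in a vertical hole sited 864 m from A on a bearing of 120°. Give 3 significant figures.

561 m

The hole is directly down-dip from the outcrop, so the down-dip offset is 864 m.
Depth = down-dip offset × tan(dip) = 864.00 × tan 33° = 864.00 × 0.6494
Depth = 561.09 m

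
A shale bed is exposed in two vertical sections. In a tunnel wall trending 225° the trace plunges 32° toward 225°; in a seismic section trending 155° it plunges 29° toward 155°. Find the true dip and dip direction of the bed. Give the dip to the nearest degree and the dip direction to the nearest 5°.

true dip 36°, dip direction 195°

The two traces are lines in the plane: v₁ = (sin 225°·cos 32°, cos 225°·cos 32°, −sin 32°), v₂ = (sin 155°·cos 29°, cos 155°·cos 29°, −sin 29°).
Cross product v₁ × v₂ gives the pole to the plane: n ∝ (-0.129, -0.487, 0.697).
Dip δ = arctan(|n_h|/n_z) = arctan(0.503/0.697) = 35.8°.
The horizontal component of n points toward azimuth atan2(n_x, n_y) = 195°, the dip direction.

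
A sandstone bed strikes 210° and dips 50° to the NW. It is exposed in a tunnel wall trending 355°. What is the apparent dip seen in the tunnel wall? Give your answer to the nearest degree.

The strike is 210° and the section trends 355°; the acute angle between them is β = 35°.
tan(apparent dip) = tan 50° · sin 35° = 0.6836
α = arctan(0.6836) = 34.36°

34°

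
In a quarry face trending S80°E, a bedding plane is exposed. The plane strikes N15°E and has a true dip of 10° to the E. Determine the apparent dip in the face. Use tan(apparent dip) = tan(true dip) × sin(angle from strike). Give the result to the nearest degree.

10°

The section lies 85° from the strike.
tan α = tan 10° × sin 85° = 0.1763 × 0.9962 = 0.1757
apparent dip = arctan 0.1757 = 9.96°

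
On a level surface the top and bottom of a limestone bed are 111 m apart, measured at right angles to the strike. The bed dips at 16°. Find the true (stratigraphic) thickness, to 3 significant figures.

30.6 m

True thickness t = w · sin(dip) = 111 × sin 16°
t = 111 × 0.2756 = 30.596 m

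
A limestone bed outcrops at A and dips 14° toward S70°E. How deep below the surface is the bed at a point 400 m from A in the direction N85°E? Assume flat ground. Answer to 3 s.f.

90.4 m

The hole lies 25° from the dip direction, so the down-dip offset is 400 × cos 25° = 362.52 m.
Depth = down-dip offset × tan(dip) = 362.52 × tan 14° = 362.52 × 0.2493
Depth = 90.39 m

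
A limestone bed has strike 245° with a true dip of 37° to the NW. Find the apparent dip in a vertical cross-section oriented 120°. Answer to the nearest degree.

32°

The section lies 55° from the strike.
tan α = tan 37° × sin 55° = 0.7536 × 0.8192 = 0.6173
α = arctan(0.6173) = 31.69°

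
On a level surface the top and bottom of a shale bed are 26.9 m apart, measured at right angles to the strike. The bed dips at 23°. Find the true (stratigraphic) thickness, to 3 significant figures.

True thickness t = w · sin(dip) = 26.9 × sin 23°
t = 26.9 × 0.3907 = 10.511 m

10.5 m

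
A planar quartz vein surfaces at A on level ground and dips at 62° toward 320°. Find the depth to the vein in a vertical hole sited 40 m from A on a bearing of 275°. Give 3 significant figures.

53.2 m

The hole lies 45° from the dip direction, so the down-dip offset is 40 × cos 45° = 28.28 m.
Depth = down-dip offset × tan(dip) = 28.28 × tan 62° = 28.28 × 1.8807
Depth = 53.19 m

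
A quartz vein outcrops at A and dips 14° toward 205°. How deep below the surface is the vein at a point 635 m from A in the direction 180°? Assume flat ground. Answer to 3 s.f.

The hole lies 25° from the dip direction, so the down-dip offset is 635 × cos 25° = 575.51 m.
Depth = down-dip offset × tan(dip) = 575.51 × tan 14° = 575.51 × 0.2493
Depth = 143.49 m

143 m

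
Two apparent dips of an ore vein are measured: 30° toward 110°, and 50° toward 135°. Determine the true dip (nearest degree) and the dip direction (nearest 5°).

true dip 59°, dip direction 180°

The two traces are lines in the plane: v₁ = (sin 110°·cos 30°, cos 110°·cos 30°, −sin 30°), v₂ = (sin 135°·cos 50°, cos 135°·cos 50°, −sin 50°).
The plane normal is n = v₁ × v₂ ∝ (0.000, -0.396, 0.235).
Dip δ = arctan(|n_h|/n_z) = arctan(0.396/0.235) = 59.3°.
Dip direction = azimuth of (n_x, n_y) = atan2(0.000, -0.396) = 180°.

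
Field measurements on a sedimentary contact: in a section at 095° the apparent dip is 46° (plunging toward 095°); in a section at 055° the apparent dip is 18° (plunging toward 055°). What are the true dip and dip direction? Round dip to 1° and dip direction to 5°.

true dip 52°, dip direction 130°

Represent each trace as a vector plunging at its apparent dip toward its trend (east-north-up frame): v₁ = (0.692, -0.061, -0.719), v₂ = (0.779, 0.546, -0.309).
The plane normal is n = v₁ × v₂ ∝ (0.411, -0.347, 0.425).
True dip = arccos(n_z / |n|) = arccos(0.6198) = 51.7°.
The horizontal component of n points toward azimuth atan2(n_x, n_y) = 130°, the dip direction.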